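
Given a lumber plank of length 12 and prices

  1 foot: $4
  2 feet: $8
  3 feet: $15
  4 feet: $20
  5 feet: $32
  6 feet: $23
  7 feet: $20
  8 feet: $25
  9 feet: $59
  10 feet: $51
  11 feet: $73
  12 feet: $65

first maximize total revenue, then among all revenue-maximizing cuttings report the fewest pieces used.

Consider every possible first cut. r[k] is the best of p[i]+r[k−i] over all sellable i≤k.
r[1] = 4
r[2] = 8  (first piece 1, then r[1]=4)
r[3] = 15
r[4] = 20
r[5] = 32
r[6] = 36  (first piece 1, then r[5]=32)
r[7] = 40  (first piece 1, then r[6]=36)
r[8] = 47  (first piece 3, then r[5]=32)
r[9] = 59
r[10] = 64  (first piece 5, then r[5]=32)
r[11] = 73
r[12] = 77  (first piece 1, then r[11]=73)
Maximum revenue is $77.
Now minimize piece count subject to staying optimal: for each k, pieces[k] = 1 + min over i with p[i]+r[k−i]=r[k] of pieces[k−i].
pieces[9] = 1
pieces[10] = 2
pieces[11] = 1
pieces[12] = 2

2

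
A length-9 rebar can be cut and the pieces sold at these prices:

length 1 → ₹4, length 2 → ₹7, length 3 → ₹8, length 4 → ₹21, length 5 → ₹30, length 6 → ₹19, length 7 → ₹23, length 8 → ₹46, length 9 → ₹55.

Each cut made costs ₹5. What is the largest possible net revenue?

Build r[k] bottom-up: r[k] = max over allowed piece i of (p[i] + r[k−i]) − 5 per cut.
r[1] = 4
r[2] = max(4+4-5, 7+0) = 7
r[3] = max(4+7-5, 7+4-5, 8+0) = 8
r[4] = max(4+8-5, 7+7-5, 8+4-5, 21+0) = 21
r[5] = max(4+21-5, 7+8-5, 8+7-5, 21+4-5, 30+0) = 30
r[6] = max(4+30-5, 7+21-5, 8+8-5, 21+7-5, 30+4-5, 19+0) = 29
r[7] = max(4+29-5, 7+30-5, 8+21-5, …, 19+4-5, 23+0) = 32
r[8] = max(4+32-5, 7+29-5, 8+30-5, …, 23+4-5, 46+0) = 46
r[9] = max(4+46-5, 7+32-5, 8+29-5, …, 46+4-5, 55+0) = 55
Best is to make no cuts and sell whole for ₹55.

55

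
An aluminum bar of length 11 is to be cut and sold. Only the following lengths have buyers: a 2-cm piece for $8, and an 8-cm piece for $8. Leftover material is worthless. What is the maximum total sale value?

40

Let best[k] be the best obtainable value from length k. For each k, try every first piece i and keep the best of price[i] + best[k−i].
best[1] = 0
best[2] = 8
best[3] = 8
best[4] = 16  (first piece 2, then best[2]=8)
best[5] = 16
best[6] = 24  (first piece 2, then best[4]=16)
best[7] = 24
best[8] = max(8+24, 8+0) = 32
best[9] = max(8+24, 8+0) = 32
best[10] = max(8+32, 8+8) = 40
best[11] = max(8+32, 8+8) = 40
One optimal cutting: pieces 2 + 2 + 2 + 2 + 2 with 1 cm of scrap → $40.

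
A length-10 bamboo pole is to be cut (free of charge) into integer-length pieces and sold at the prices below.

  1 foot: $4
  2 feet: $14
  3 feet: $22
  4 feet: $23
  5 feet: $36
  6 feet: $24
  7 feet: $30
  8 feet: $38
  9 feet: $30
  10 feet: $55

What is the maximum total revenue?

Consider every possible first cut. v[k] is the best of p[i]+v[k−i] over all sellable i≤k.
v[1] = 4
v[2] = 14
v[3] = 22
v[4] = 28  (first piece 2, then v[2]=14)
v[5] = 36  (first piece 2, then v[3]=22)
v[6] = 44  (first piece 3, then v[3]=22)
v[7] = 50  (first piece 2, then v[5]=36)
v[8] = 58  (first piece 2, then v[6]=44)
v[9] = 66  (first piece 3, then v[6]=44)
v[10] = 72  (first piece 2, then v[8]=58)
One optimal cutting: 3 + 3 + 2 + 2 → $22 + $22 + $14 + $14 = $72.

72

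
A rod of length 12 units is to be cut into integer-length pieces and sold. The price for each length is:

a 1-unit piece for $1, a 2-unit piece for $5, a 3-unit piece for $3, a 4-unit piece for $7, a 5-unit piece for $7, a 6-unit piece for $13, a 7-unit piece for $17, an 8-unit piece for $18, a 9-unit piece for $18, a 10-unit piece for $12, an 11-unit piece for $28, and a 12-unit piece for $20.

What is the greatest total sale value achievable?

Build R[k] bottom-up: R[k] = max over allowed piece i of (p[i] + R[k−i]).
R[1] = 1
R[2] = max(1+1, 5+0) = 5
R[3] = max(1+5, 5+1, 3+0) = 6
R[4] = max(1+6, 5+5, 3+1, 7+0) = 10
R[5] = max(1+10, 5+6, 3+5, 7+1, 7+0) = 11
R[6] = max(1+11, 5+10, 3+6, 7+5, 7+1, 13+0) = 15
R[7] = max(1+15, 5+11, 3+10, …, 13+1, 17+0) = 17
R[8] = max(1+17, 5+15, 3+11, …, 17+1, 18+0) = 20
R[9] = max(1+20, 5+17, 3+15, …, 18+1, 18+0) = 22
R[10] = max(1+22, 5+20, 3+17, …, 18+1, 12+0) = 25
R[11] = max(1+25, 5+22, 3+20, …, 12+1, 28+0) = 28
R[12] = max(1+28, 5+25, 3+22, …, 28+1, 20+0) = 30
One optimal cutting: 2 + 2 + 2 + 2 + 2 + 2 → $5 + $5 + $5 + $5 + $5 + $5 = $30.

30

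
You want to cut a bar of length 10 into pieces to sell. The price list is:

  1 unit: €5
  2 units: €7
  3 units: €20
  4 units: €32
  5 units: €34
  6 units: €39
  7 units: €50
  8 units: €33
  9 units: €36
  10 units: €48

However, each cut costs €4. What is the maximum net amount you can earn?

67

Let v[k] be the best obtainable value from length k. For each k, try every first piece i and keep the best of price[i] + v[k−i] minus the 4 cut fee when i<k.
v[1] = 5
v[2] = max(5+5-4, 7+0) = 7
v[3] = max(5+7-4, 7+5-4, 20+0) = 20
v[4] = max(5+20-4, 7+7-4, 20+5-4, 32+0) = 32
v[5] = max(5+32-4, 7+20-4, 20+7-4, 32+5-4, 34+0) = 34
v[6] = max(5+34-4, 7+32-4, 20+20-4, 32+7-4, 34+5-4, 39+0) = 39
v[7] = max(5+39-4, 7+34-4, 20+32-4, …, 39+5-4, 50+0) = 50
v[8] = max(5+50-4, 7+39-4, 20+34-4, …, 50+5-4, 33+0) = 60
v[9] = max(5+60-4, 7+50-4, 20+39-4, …, 33+5-4, 36+0) = 62
v[10] = max(5+62-4, 7+60-4, 20+50-4, …, 36+5-4, 48+0) = 67
One optimal plan: pieces 6 + 4 (1 cut) → €71 − €4 = €67.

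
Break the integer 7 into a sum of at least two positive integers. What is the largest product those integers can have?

12

Define f[k] = max over 1≤i<k of i · max(k−i, f[k−i]); the inner max lets the remainder stay uncut if that's better.
f[2] = 1·max(1,0) = 1·1 = 1
f[3] = 1·max(2,1) = 1·2 = 2
f[4] = 2·max(2,1) = 2·2 = 4
f[5] = 2·max(3,2) = 2·3 = 6
f[6] = 3·max(3,2) = 3·3 = 9
f[7] = 2·max(5,6) = 2·6 = 12
One optimal split: 3 + 2 + 2; product 3·2·2 = 12.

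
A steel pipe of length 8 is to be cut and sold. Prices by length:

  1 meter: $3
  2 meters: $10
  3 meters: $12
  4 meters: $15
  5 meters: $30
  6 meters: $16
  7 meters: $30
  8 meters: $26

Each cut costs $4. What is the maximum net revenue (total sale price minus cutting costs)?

38

Let net[k] be the best obtainable value from length k. For each k, try every first piece i and keep the best of price[i] + net[k−i] minus the 4 cut fee when i<k.
net[1] = 3
net[2] = 10
net[3] = 12
net[4] = 16  (first piece 2, then net[2]=10)
net[5] = 30
net[6] = 29  (first piece 1, then net[5]=30)
net[7] = 36  (first piece 2, then net[5]=30)
net[8] = 38  (first piece 3, then net[5]=30)
One optimal plan: pieces 5 + 3 (1 cut) → $42 − $4 = $38.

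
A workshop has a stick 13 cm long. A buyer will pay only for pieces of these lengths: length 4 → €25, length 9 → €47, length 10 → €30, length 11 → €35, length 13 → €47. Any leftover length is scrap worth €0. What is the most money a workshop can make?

Let r[k] be the best obtainable value from length k. For each k, try every first piece i and keep the best of price[i] + r[k−i].
r[1] = 0
r[2] = 0
r[3] = 0
r[4] = 25
r[5] = 25
r[6] = 25
r[7] = 25
r[8] = 50  (first piece 4, then r[4]=25)
r[9] = max(25+25, 47+0) = 50
r[10] = max(25+25, 47+0, 30+0) = 50
r[11] = max(25+25, 47+0, 30+0, 35+0) = 50
r[12] = max(25+50, 47+0, 30+0, 35+0) = 75
r[13] = max(25+50, 47+25, 30+0, 35+0, 47+0) = 75
One optimal cutting: pieces 4 + 4 + 4 with 1 cm of scrap → €75.

75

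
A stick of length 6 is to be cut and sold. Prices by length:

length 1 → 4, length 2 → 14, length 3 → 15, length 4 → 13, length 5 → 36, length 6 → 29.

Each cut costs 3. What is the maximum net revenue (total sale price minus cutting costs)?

37

Let r[k] be the best obtainable value from length k. For each k, try every first piece i and keep the best of price[i] + r[k−i] minus the 3 cut fee when i<k.
r[1] = 4
r[2] = 14
r[3] = 15  (first piece 1, then r[2]=14)
r[4] = 25  (first piece 2, then r[2]=14)
r[5] = 36
r[6] = 37  (first piece 1, then r[5]=36)
One optimal plan: pieces 5 + 1 (1 cut) → 40 − 3 = 37.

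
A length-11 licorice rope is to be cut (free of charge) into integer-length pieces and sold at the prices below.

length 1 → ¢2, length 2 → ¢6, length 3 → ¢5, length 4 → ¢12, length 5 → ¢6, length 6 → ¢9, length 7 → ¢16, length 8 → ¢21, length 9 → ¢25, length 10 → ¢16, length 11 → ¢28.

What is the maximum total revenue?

Build r[k] bottom-up: r[k] = max over allowed piece i of (p[i] + r[k−i]).
r[1] = 2
r[2] = 6
r[3] = 8  (first piece 1, then r[2]=6)
r[4] = 12  (first piece 2, then r[2]=6)
r[5] = 14  (first piece 1, then r[4]=12)
r[6] = 18  (first piece 2, then r[4]=12)
r[7] = 20  (first piece 1, then r[6]=18)
r[8] = 24  (first piece 2, then r[6]=18)
r[9] = 26  (first piece 1, then r[8]=24)
r[10] = 30  (first piece 2, then r[8]=24)
r[11] = 32  (first piece 1, then r[10]=30)
One optimal cutting: 2 + 2 + 2 + 2 + 2 + 1 → ¢6 + ¢6 + ¢6 + ¢6 + ¢6 + ¢2 = ¢32.

32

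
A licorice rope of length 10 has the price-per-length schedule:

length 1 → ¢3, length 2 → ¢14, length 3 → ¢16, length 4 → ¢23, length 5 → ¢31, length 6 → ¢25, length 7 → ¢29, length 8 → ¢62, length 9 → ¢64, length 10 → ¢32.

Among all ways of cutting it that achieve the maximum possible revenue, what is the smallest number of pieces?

2

Let r[k] be the best obtainable value from length k. For each k, try every first piece i and keep the best of price[i] + r[k−i].
r[1] = 3
r[2] = max(3+3, 14+0) = 14
r[3] = max(3+14, 14+3, 16+0) = 17
r[4] = max(3+17, 14+14, 16+3, 23+0) = 28
r[5] = max(3+28, 14+17, 16+14, 23+3, 31+0) = 31
r[6] = max(3+31, 14+28, 16+17, 23+14, 31+3, 25+0) = 42
r[7] = max(3+42, 14+31, 16+28, …, 25+3, 29+0) = 45
r[8] = max(3+45, 14+42, 16+31, …, 29+3, 62+0) = 62
r[9] = max(3+62, 14+45, 16+42, …, 62+3, 64+0) = 65
r[10] = max(3+65, 14+62, 16+45, …, 64+3, 32+0) = 76
Maximum revenue is ¢76.
Now minimize piece count subject to staying optimal: for each k, pieces[k] = 1 + min over i with p[i]+r[k−i]=r[k] of pieces[k−i].
pieces[7] = 2
pieces[8] = 1
pieces[9] = 2
pieces[10] = 2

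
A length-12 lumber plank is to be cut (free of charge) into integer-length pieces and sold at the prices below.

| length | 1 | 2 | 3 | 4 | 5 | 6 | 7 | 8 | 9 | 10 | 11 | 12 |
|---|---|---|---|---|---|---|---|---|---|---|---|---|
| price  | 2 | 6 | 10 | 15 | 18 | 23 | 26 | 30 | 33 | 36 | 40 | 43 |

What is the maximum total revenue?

Let v[k] be the best obtainable value from length k. For each k, try every first piece i and keep the best of price[i] + v[k−i].
v[1] = 2
v[2] = 6
v[3] = 10
v[4] = 15
v[5] = 18
v[6] = 23
v[7] = 26
v[8] = 30  (first piece 4, then v[4]=15)
v[9] = 33  (first piece 3, then v[6]=23)
v[10] = 38  (first piece 4, then v[6]=23)
v[11] = 41  (first piece 4, then v[7]=26)
v[12] = 46  (first piece 6, then v[6]=23)
One optimal cutting: 6 + 6 → $23 + $23 = $46.

46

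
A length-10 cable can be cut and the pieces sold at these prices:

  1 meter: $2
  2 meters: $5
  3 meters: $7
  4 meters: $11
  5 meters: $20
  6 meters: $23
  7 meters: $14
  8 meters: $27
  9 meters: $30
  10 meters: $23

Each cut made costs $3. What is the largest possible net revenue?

Consider every possible first cut. v[k] is the best of p[i]+v[k−i] over all sellable i≤k, charging 3 whenever i<k.
v[1] = 2
v[2] = 5
v[3] = 7
v[4] = 11
v[5] = 20
v[6] = 23
v[7] = 22  (first piece 1, then v[6]=23)
v[8] = 27
v[9] = 30
v[10] = 37  (first piece 5, then v[5]=20)
One optimal plan: pieces 5 + 5 (1 cut) → $40 − $3 = $37.

37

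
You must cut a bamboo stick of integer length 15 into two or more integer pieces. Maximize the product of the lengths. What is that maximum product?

Define f[k] = max over 1≤i<k of i · max(k−i, f[k−i]); the inner max lets the remainder stay uncut if that's better.
Small cases: f[2]=1, f[3]=2, f[4]=4, f[5]=6, f[6]=9, f[7]=12, f[8]=18, f[9]=27, f[10]=36.
f[11] = 2·max(9,27) = 2·27 = 54
f[12] = 3·max(9,27) = 3·27 = 81
f[13] = 2·max(11,54) = 2·54 = 108
f[14] = 2·max(12,81) = 2·81 = 162
f[15] = 3·max(12,81) = 3·81 = 243
One optimal split: 3 + 3 + 3 + 3 + 3; product 3·3·3·3·3 = 243.

243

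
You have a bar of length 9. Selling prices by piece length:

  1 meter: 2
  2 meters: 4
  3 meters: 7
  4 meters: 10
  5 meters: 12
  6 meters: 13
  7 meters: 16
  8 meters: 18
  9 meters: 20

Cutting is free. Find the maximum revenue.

Let v[k] be the best obtainable value from length k. For each k, try every first piece i and keep the best of price[i] + v[k−i].
v[1] = 2
v[2] = max(2+2, 4+0) = 4
v[3] = max(2+4, 4+2, 7+0) = 7
v[4] = max(2+7, 4+4, 7+2, 10+0) = 10
v[5] = max(2+10, 4+7, 7+4, 10+2, 12+0) = 12
v[6] = max(2+12, 4+10, 7+7, 10+4, 12+2, 13+0) = 14
v[7] = max(2+14, 4+12, 7+10, …, 13+2, 16+0) = 17
v[8] = max(2+17, 4+14, 7+12, …, 16+2, 18+0) = 20
v[9] = max(2+20, 4+17, 7+14, …, 18+2, 20+0) = 22
One optimal cutting: 4 + 4 + 1 → 10 + 10 + 2 = 22.

22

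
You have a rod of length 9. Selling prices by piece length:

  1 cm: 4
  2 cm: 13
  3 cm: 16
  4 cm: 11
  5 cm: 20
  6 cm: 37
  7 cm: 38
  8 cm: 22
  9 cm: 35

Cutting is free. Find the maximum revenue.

56

Build best[k] bottom-up: best[k] = max over allowed piece i of (p[i] + best[k−i]).
best[1] = 4
best[2] = max(4+4, 13+0) = 13
best[3] = max(4+13, 13+4, 16+0) = 17
best[4] = max(4+17, 13+13, 16+4, 11+0) = 26
best[5] = max(4+26, 13+17, 16+13, 11+4, 20+0) = 30
best[6] = max(4+30, 13+26, 16+17, 11+13, 20+4, 37+0) = 39
best[7] = max(4+39, 13+30, 16+26, …, 37+4, 38+0) = 43
best[8] = max(4+43, 13+39, 16+30, …, 38+4, 22+0) = 52
best[9] = max(4+52, 13+43, 16+39, …, 22+4, 35+0) = 56
One optimal cutting: 2 + 2 + 2 + 2 + 1 → 13 + 13 + 13 + 13 + 4 = 56.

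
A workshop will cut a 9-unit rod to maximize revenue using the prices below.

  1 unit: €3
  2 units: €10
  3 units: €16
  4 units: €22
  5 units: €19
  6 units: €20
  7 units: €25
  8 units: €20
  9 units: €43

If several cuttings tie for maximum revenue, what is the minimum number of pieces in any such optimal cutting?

Consider every possible first cut. r[k] is the best of p[i]+r[k−i] over all sellable i≤k.
r[1] = 3
r[2] = max(3+3, 10+0) = 10
r[3] = max(3+10, 10+3, 16+0) = 16
r[4] = max(3+16, 10+10, 16+3, 22+0) = 22
r[5] = max(3+22, 10+16, 16+10, 22+3, 19+0) = 26
r[6] = max(3+26, 10+22, 16+16, 22+10, 19+3, 20+0) = 32
r[7] = max(3+32, 10+26, 16+22, …, 20+3, 25+0) = 38
r[8] = max(3+38, 10+32, 16+26, …, 25+3, 20+0) = 44
r[9] = max(3+44, 10+38, 16+32, …, 20+3, 43+0) = 48
Maximum revenue is €48.
Now minimize piece count subject to staying optimal: for each k, pieces[k] = 1 + min over i with p[i]+r[k−i]=r[k] of pieces[k−i].
pieces[6] = 2
pieces[7] = 2
pieces[8] = 2
pieces[9] = 3

3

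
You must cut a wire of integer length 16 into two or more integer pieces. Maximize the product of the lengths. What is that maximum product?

Let g[k] be the best product for length k (with at least one cut). For each first piece i, the rest contributes max(k−i, g[k−i]).
g[2] = 1*max(1,0) = 1*1 = 1
g[3] = 1*max(2,1) = 1*2 = 2
g[4] = 2*max(2,1) = 2*2 = 4
g[5] = 2*max(3,2) = 2*3 = 6
g[6] = 3*max(3,2) = 3*3 = 9
g[7] = 2*max(5,6) = 2*6 = 12
g[8] = 2*max(6,9) = 2*9 = 18
g[9] = 3*max(6,9) = 3*9 = 27
g[10] = 2*max(8,18) = 2*18 = 36
g[11] = 2*max(9,27) = 2*27 = 54
g[12] = 3*max(9,27) = 3*27 = 81
g[13] = 2*max(11,54) = 2*54 = 108
g[14] = 2*max(12,81) = 2*81 = 162
g[15] = 3*max(12,81) = 3*81 = 243
g[16] = 2*max(14,162) = 2*162 = 324
One optimal split: 3 + 3 + 3 + 3 + 2 + 2; product 3*3*3*3*2*2 = 324.

324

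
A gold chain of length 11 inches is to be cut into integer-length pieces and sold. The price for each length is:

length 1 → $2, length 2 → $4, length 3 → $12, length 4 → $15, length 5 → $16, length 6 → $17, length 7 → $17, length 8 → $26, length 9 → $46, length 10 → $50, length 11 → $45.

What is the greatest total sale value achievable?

52

Build R[k] bottom-up: R[k] = max over allowed piece i of (p[i] + R[k−i]).
R[1] = 2
R[2] = max(2+2, 4+0) = 4
R[3] = max(2+4, 4+2, 12+0) = 12
R[4] = max(2+12, 4+4, 12+2, 15+0) = 15
R[5] = max(2+15, 4+12, 12+4, 15+2, 16+0) = 17
R[6] = max(2+17, 4+15, 12+12, 15+4, 16+2, 17+0) = 24
R[7] = max(2+24, 4+17, 12+15, …, 17+2, 17+0) = 27
R[8] = max(2+27, 4+24, 12+17, …, 17+2, 26+0) = 30
R[9] = max(2+30, 4+27, 12+24, …, 26+2, 46+0) = 46
R[10] = max(2+46, 4+30, 12+27, …, 46+2, 50+0) = 50
R[11] = max(2+50, 4+46, 12+30, …, 50+2, 45+0) = 52
One optimal cutting: 10 + 1 → $50 + $2 = $52.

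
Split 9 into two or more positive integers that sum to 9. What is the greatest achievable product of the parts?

Define P[k] = max over 1≤i<k of i · max(k−i, P[k−i]); the inner max lets the remainder stay uncut if that's better.
Small cases: P[2]=1, P[3]=2, P[4]=4.
P[5] = max(1*4, 2*3, 3*2, 4*1) = 6
P[6] = max(1*6, 2*4, 3*3, 4*2, 5*1) = 9
P[7] = max(1*9, 2*6, 3*4, 4*3, 5*2, 6*1) = 12
P[8] = max(1*12, 2*9, 3*6, …, 6*2, 7*1) = 18
P[9] = max(1*18, 2*12, 3*9, …, 7*2, 8*1) = 27
One optimal split: 3 + 3 + 3; product 3*3*3 = 27.

27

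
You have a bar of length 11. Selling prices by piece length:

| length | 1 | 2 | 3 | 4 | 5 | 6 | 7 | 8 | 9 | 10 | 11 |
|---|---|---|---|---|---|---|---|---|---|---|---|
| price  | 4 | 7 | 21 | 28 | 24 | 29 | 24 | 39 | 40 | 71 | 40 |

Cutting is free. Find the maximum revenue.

Let best[k] be the best obtainable value from length k. For each k, try every first piece i and keep the best of price[i] + best[k−i].
best[1] = 4
best[2] = max(4+4, 7+0) = 8
best[3] = max(4+8, 7+4, 21+0) = 21
best[4] = max(4+21, 7+8, 21+4, 28+0) = 28
best[5] = max(4+28, 7+21, 21+8, 28+4, 24+0) = 32
best[6] = max(4+32, 7+28, 21+21, 28+8, 24+4, 29+0) = 42
best[7] = max(4+42, 7+32, 21+28, …, 29+4, 24+0) = 49
best[8] = max(4+49, 7+42, 21+32, …, 24+4, 39+0) = 56
best[9] = max(4+56, 7+49, 21+42, …, 39+4, 40+0) = 63
best[10] = max(4+63, 7+56, 21+49, …, 40+4, 71+0) = 71
best[11] = max(4+71, 7+63, 21+56, …, 71+4, 40+0) = 77
One optimal cutting: 4 + 4 + 3 → $28 + $28 + $21 = $77.

77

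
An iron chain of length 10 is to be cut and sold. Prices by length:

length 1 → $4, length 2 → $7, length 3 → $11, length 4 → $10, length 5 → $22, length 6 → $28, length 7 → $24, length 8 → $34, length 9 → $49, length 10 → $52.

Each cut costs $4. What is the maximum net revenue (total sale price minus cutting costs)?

52

Let v[k] be the best obtainable value from length k. For each k, try every first piece i and keep the best of price[i] + v[k−i] minus the 4 cut fee when i<k.
v[1] = 4
v[2] = 7
v[3] = 11
v[4] = 11  (first piece 1, then v[3]=11)
v[5] = 22
v[6] = 28
v[7] = 28  (first piece 1, then v[6]=28)
v[8] = 34
v[9] = 49
v[10] = 52
Best is to make no cuts and sell whole for $52.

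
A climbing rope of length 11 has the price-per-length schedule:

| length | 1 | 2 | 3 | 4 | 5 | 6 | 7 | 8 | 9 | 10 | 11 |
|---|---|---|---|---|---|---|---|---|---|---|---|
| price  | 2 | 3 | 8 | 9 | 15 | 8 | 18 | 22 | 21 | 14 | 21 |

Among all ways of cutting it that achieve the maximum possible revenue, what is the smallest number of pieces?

3

Consider every possible first cut. r[k] is the best of p[i]+r[k−i] over all sellable i≤k.
r[1] = 2
r[2] = 4  (first piece 1, then r[1]=2)
r[3] = 8
r[4] = 10  (first piece 1, then r[3]=8)
r[5] = 15
r[6] = 17  (first piece 1, then r[5]=15)
r[7] = 19  (first piece 1, then r[6]=17)
r[8] = 23  (first piece 3, then r[5]=15)
r[9] = 25  (first piece 1, then r[8]=23)
r[10] = 30  (first piece 5, then r[5]=15)
r[11] = 32  (first piece 1, then r[10]=30)
Maximum revenue is €32.
Now minimize piece count subject to staying optimal: for each k, pieces[k] = 1 + min over i with p[i]+r[k−i]=r[k] of pieces[k−i].
pieces[8] = 2
pieces[9] = 3
pieces[10] = 2
pieces[11] = 3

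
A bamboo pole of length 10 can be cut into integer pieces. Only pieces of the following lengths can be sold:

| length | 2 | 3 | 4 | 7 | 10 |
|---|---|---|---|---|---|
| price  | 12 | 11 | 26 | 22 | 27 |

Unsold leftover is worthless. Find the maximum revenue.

Consider every possible first cut. r[k] is the best of p[i]+r[k−i] over all sellable i≤k.
r[1] = 0
r[2] = 12
r[3] = max(12+0, 11+0) = 12
r[4] = max(12+12, 11+0, 26+0) = 26
r[5] = max(12+12, 11+12, 26+0) = 26
r[6] = max(12+26, 11+12, 26+12) = 38
r[7] = max(12+26, 11+26, 26+12, 22+0) = 38
r[8] = max(12+38, 11+26, 26+26, 22+0) = 52
r[9] = max(12+38, 11+38, 26+26, 22+12) = 52
r[10] = max(12+52, 11+38, 26+38, 22+12, 27+0) = 64
One optimal cutting: 4 + 4 + 2 → $64.

64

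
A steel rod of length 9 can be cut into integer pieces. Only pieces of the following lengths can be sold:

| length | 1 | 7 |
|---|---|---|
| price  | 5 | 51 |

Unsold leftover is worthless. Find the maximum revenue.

Let f[k] be the best obtainable value from length k. For each k, try every first piece i and keep the best of price[i] + f[k−i].
f[1] = 5
f[2] = 10  (first piece 1, then f[1]=5)
f[3] = 15  (first piece 1, then f[2]=10)
f[4] = 20  (first piece 1, then f[3]=15)
f[5] = 25  (first piece 1, then f[4]=20)
f[6] = 30  (first piece 1, then f[5]=25)
f[7] = 51
f[8] = 56  (first piece 1, then f[7]=51)
f[9] = 61  (first piece 1, then f[8]=56)
One optimal cutting: 7 + 1 + 1 → $61.

61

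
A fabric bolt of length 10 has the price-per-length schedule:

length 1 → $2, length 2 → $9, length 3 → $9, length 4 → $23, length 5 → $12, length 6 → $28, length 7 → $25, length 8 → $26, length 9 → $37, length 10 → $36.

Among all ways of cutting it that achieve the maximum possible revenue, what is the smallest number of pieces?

Let r[k] be the best obtainable value from length k. For each k, try every first piece i and keep the best of price[i] + r[k−i].
r[1] = 2
r[2] = 9
r[3] = 11  (first piece 1, then r[2]=9)
r[4] = 23
r[5] = 25  (first piece 1, then r[4]=23)
r[6] = 32  (first piece 2, then r[4]=23)
r[7] = 34  (first piece 1, then r[6]=32)
r[8] = 46  (first piece 4, then r[4]=23)
r[9] = 48  (first piece 1, then r[8]=46)
r[10] = 55  (first piece 2, then r[8]=46)
Maximum revenue is $55.
Now minimize piece count subject to staying optimal: for each k, pieces[k] = 1 + min over i with p[i]+r[k−i]=r[k] of pieces[k−i].
pieces[7] = 3
pieces[8] = 2
pieces[9] = 3
pieces[10] = 3

3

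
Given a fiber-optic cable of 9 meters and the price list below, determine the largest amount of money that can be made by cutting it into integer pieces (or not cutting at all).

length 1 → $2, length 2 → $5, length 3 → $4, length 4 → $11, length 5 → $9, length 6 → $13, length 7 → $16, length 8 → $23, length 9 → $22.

Let R[k] be the best obtainable value from length k. For each k, try every first piece i and keep the best of price[i] + R[k−i].
R[1] = 2
R[2] = max(2+2, 5+0) = 5
R[3] = max(2+5, 5+2, 4+0) = 7
R[4] = max(2+7, 5+5, 4+2, 11+0) = 11
R[5] = max(2+11, 5+7, 4+5, 11+2, 9+0) = 13
R[6] = max(2+13, 5+11, 4+7, 11+5, 9+2, 13+0) = 16
R[7] = max(2+16, 5+13, 4+11, …, 13+2, 16+0) = 18
R[8] = max(2+18, 5+16, 4+13, …, 16+2, 23+0) = 23
R[9] = max(2+23, 5+18, 4+16, …, 23+2, 22+0) = 25
One optimal cutting: 8 + 1 → $23 + $2 = $25.

25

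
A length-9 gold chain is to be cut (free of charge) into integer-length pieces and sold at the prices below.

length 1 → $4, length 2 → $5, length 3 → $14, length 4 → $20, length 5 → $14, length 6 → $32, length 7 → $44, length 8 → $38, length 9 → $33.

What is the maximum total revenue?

Consider every possible first cut. best[k] is the best of p[i]+best[k−i] over all sellable i≤k.
best[1] = 4
best[2] = 8  (first piece 1, then best[1]=4)
best[3] = 14
best[4] = 20
best[5] = 24  (first piece 1, then best[4]=20)
best[6] = 32
best[7] = 44
best[8] = 48  (first piece 1, then best[7]=44)
best[9] = 52  (first piece 1, then best[8]=48)
One optimal cutting: 7 + 1 + 1 → $44 + $4 + $4 = $52.

52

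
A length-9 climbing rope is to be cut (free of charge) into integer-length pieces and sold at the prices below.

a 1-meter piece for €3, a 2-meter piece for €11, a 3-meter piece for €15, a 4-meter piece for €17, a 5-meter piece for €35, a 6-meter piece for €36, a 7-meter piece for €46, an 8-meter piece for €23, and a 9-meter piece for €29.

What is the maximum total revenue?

Consider every possible first cut. r[k] is the best of p[i]+r[k−i] over all sellable i≤k.
r[1] = 3
r[2] = 11
r[3] = 15
r[4] = 22  (first piece 2, then r[2]=11)
r[5] = 35
r[6] = 38  (first piece 1, then r[5]=35)
r[7] = 46  (first piece 2, then r[5]=35)
r[8] = 50  (first piece 3, then r[5]=35)
r[9] = 57  (first piece 2, then r[7]=46)
One optimal cutting: 5 + 2 + 2 → €35 + €11 + €11 = €57.

57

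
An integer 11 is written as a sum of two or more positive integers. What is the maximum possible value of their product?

54

Define m[k] = max over 1≤i<k of i · max(k−i, m[k−i]); the inner max lets the remainder stay uncut if that's better.
m[2] = 1×max(1,0) = 1×1 = 1
m[3] = 1×max(2,1) = 1×2 = 2
m[4] = 2×max(2,1) = 2×2 = 4
m[5] = 2×max(3,2) = 2×3 = 6
m[6] = 3×max(3,2) = 3×3 = 9
m[7] = 2×max(5,6) = 2×6 = 12
m[8] = 2×max(6,9) = 2×9 = 18
m[9] = 3×max(6,9) = 3×9 = 27
m[10] = 2×max(8,18) = 2×18 = 36
m[11] = 2×max(9,27) = 2×27 = 54
One optimal split: 3 + 3 + 3 + 2; product 3×3×3×2 = 54.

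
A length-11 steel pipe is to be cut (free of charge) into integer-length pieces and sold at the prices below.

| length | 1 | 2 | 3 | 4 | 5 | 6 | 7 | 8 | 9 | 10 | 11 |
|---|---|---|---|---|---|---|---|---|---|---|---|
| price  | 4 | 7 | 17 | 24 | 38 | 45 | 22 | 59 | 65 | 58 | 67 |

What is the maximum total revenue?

83

Let v[k] be the best obtainable value from length k. For each k, try every first piece i and keep the best of price[i] + v[k−i].
v[1] = 4
v[2] = max(4+4, 7+0) = 8
v[3] = max(4+8, 7+4, 17+0) = 17
v[4] = max(4+17, 7+8, 17+4, 24+0) = 24
v[5] = max(4+24, 7+17, 17+8, 24+4, 38+0) = 38
v[6] = max(4+38, 7+24, 17+17, 24+8, 38+4, 45+0) = 45
v[7] = max(4+45, 7+38, 17+24, …, 45+4, 22+0) = 49
v[8] = max(4+49, 7+45, 17+38, …, 22+4, 59+0) = 59
v[9] = max(4+59, 7+49, 17+45, …, 59+4, 65+0) = 65
v[10] = max(4+65, 7+59, 17+49, …, 65+4, 58+0) = 76
v[11] = max(4+76, 7+65, 17+59, …, 58+4, 67+0) = 83
One optimal cutting: 6 + 5 → $45 + $38 = $83.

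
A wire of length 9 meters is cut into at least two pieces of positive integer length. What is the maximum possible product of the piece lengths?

27

Define m[k] = max over 1≤i<k of i · max(k−i, m[k−i]); the inner max lets the remainder stay uncut if that's better.
m[2] = 1×max(1,0) = 1×1 = 1
m[3] = 1×max(2,1) = 1×2 = 2
m[4] = 2×max(2,1) = 2×2 = 4
m[5] = 2×max(3,2) = 2×3 = 6
m[6] = 3×max(3,2) = 3×3 = 9
m[7] = 2×max(5,6) = 2×6 = 12
m[8] = 2×max(6,9) = 2×9 = 18
m[9] = 3×max(6,9) = 3×9 = 27
One optimal split: 3 + 3 + 3; product 3×3×3 = 27.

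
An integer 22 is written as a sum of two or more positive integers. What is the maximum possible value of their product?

2916

Define P[k] = max over 1≤i<k of i · max(k−i, P[k−i]); the inner max lets the remainder stay uncut if that's better.
P[2] = 1·max(1,0) = 1·1 = 1
P[3] = 1·max(2,1) = 1·2 = 2
P[4] = 2·max(2,1) = 2·2 = 4
P[5] = 2·max(3,2) = 2·3 = 6
P[6] = 3·max(3,2) = 3·3 = 9
P[7] = 2·max(5,6) = 2·6 = 12
P[8] = 2·max(6,9) = 2·9 = 18
P[9] = 3·max(6,9) = 3·9 = 27
P[10] = 2·max(8,18) = 2·18 = 36
P[11] = 2·max(9,27) = 2·27 = 54
P[12] = 3·max(9,27) = 3·27 = 81
P[13] = 2·max(11,54) = 2·54 = 108
P[14] = 2·max(12,81) = 2·81 = 162
P[15] = 3·max(12,81) = 3·81 = 243
P[16] = 2·max(14,162) = 2·162 = 324
P[17] = 2·max(15,243) = 2·243 = 486
P[18] = 3·max(15,243) = 3·243 = 729
P[19] = 2·max(17,486) = 2·486 = 972
P[20] = 2·max(18,729) = 2·729 = 1458
P[21] = 3·max(18,729) = 3·729 = 2187
P[22] = 2·max(20,1458) = 2·1458 = 2916
One optimal split: 3 + 3 + 3 + 3 + 3 + 3 + 2 + 2; product 3·3·3·3·3·3·2·2 = 2916.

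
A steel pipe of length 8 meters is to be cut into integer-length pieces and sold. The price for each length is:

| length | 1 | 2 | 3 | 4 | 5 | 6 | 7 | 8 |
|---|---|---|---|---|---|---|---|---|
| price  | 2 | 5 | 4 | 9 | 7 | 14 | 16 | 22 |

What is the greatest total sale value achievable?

Build r[k] bottom-up: r[k] = max over allowed piece i of (p[i] + r[k−i]).
r[1] = 2
r[2] = max(2+2, 5+0) = 5
r[3] = max(2+5, 5+2, 4+0) = 7
r[4] = max(2+7, 5+5, 4+2, 9+0) = 10
r[5] = max(2+10, 5+7, 4+5, 9+2, 7+0) = 12
r[6] = max(2+12, 5+10, 4+7, 9+5, 7+2, 14+0) = 15
r[7] = max(2+15, 5+12, 4+10, …, 14+2, 16+0) = 17
r[8] = max(2+17, 5+15, 4+12, …, 16+2, 22+0) = 22
Best is to sell the whole 8-meter piece uncut for $22.

22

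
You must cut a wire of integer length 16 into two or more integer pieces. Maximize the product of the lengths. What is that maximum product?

Let m[k] be the best product for length k (with at least one cut). For each first piece i, the rest contributes max(k−i, m[k−i]).
Small cases: m[2]=1, m[3]=2, m[4]=4, m[5]=6, m[6]=9, m[7]=12, m[8]=18, m[9]=27, m[10]=36.
m[11] = max(1×36, 2×27, 3×18, …, 9×2, 10×1) = 54
m[12] = max(1×54, 2×36, 3×27, …, 10×2, 11×1) = 81
m[13] = max(1×81, 2×54, 3×36, …, 11×2, 12×1) = 108
m[14] = max(1×108, 2×81, 3×54, …, 12×2, 13×1) = 162
m[15] = max(1×162, 2×108, 3×81, …, 13×2, 14×1) = 243
m[16] = max(1×243, 2×162, 3×108, …, 14×2, 15×1) = 324
One optimal split: 3 + 3 + 3 + 3 + 2 + 2; product 3×3×3×3×2×2 = 324.

324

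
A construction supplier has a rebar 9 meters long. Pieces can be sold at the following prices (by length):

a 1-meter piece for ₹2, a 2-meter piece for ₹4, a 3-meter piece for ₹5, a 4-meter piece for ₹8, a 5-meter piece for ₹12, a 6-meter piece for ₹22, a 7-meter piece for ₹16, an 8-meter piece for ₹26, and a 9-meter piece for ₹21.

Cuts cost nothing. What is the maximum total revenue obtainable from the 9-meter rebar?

28

Build r[k] bottom-up: r[k] = max over allowed piece i of (p[i] + r[k−i]).
r[1] = 2
r[2] = 4  (first piece 1, then r[1]=2)
r[3] = 6  (first piece 1, then r[2]=4)
r[4] = 8  (first piece 1, then r[3]=6)
r[5] = 12
r[6] = 22
r[7] = 24  (first piece 1, then r[6]=22)
r[8] = 26  (first piece 1, then r[7]=24)
r[9] = 28  (first piece 1, then r[8]=26)
One optimal cutting: 6 + 1 + 1 + 1 → ₹22 + ₹2 + ₹2 + ₹2 = ₹28.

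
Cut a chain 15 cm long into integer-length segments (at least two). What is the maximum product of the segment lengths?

243

Let P[k] be the best product for length k (with at least one cut). For each first piece i, the rest contributes max(k−i, P[k−i]).
P[2] = 1·max(1,0) = 1·1 = 1
P[3] = 1·max(2,1) = 1·2 = 2
P[4] = 2·max(2,1) = 2·2 = 4
P[5] = 2·max(3,2) = 2·3 = 6
P[6] = 3·max(3,2) = 3·3 = 9
P[7] = 2·max(5,6) = 2·6 = 12
P[8] = 2·max(6,9) = 2·9 = 18
P[9] = 3·max(6,9) = 3·9 = 27
P[10] = 2·max(8,18) = 2·18 = 36
P[11] = 2·max(9,27) = 2·27 = 54
P[12] = 3·max(9,27) = 3·27 = 81
P[13] = 2·max(11,54) = 2·54 = 108
P[14] = 2·max(12,81) = 2·81 = 162
P[15] = 3·max(12,81) = 3·81 = 243
One optimal split: 3 + 3 + 3 + 3 + 3; product 3·3·3·3·3 = 243.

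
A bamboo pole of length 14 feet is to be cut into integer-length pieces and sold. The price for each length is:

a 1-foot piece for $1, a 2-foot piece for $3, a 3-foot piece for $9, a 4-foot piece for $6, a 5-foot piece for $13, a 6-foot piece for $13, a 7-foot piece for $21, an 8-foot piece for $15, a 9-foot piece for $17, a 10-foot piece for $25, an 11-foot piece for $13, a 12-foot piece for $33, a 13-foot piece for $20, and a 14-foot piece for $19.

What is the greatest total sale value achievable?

42

Build best[k] bottom-up: best[k] = max over allowed piece i of (p[i] + best[k−i]).
best[1] = 1
best[2] = 3
best[3] = 9
best[4] = 10  (first piece 1, then best[3]=9)
best[5] = 13
best[6] = 18  (first piece 3, then best[3]=9)
best[7] = 21
best[8] = 22  (first piece 1, then best[7]=21)
best[9] = 27  (first piece 3, then best[6]=18)
best[10] = 30  (first piece 3, then best[7]=21)
best[11] = 31  (first piece 1, then best[10]=30)
best[12] = 36  (first piece 3, then best[9]=27)
best[13] = 39  (first piece 3, then best[10]=30)
best[14] = 42  (first piece 7, then best[7]=21)
One optimal cutting: 7 + 7 → $21 + $21 = $42.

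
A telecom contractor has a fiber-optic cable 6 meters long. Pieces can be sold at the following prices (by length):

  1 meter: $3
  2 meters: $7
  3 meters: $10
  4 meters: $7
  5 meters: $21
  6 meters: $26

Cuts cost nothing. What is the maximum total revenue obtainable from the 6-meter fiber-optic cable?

Build R[k] bottom-up: R[k] = max over allowed piece i of (p[i] + R[k−i]).
R[1] = 3
R[2] = max(3+3, 7+0) = 7
R[3] = max(3+7, 7+3, 10+0) = 10
R[4] = max(3+10, 7+7, 10+3, 7+0) = 14
R[5] = max(3+14, 7+10, 10+7, 7+3, 21+0) = 21
R[6] = max(3+21, 7+14, 10+10, 7+7, 21+3, 26+0) = 26
Best is to sell the whole 6-meter piece uncut for $26.

26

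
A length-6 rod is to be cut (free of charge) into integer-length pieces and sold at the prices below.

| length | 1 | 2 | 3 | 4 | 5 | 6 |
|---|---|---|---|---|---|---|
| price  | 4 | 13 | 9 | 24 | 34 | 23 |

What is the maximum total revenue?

Build best[k] bottom-up: best[k] = max over allowed piece i of (p[i] + best[k−i]).
best[1] = 4
best[2] = max(4+4, 13+0) = 13
best[3] = max(4+13, 13+4, 9+0) = 17
best[4] = max(4+17, 13+13, 9+4, 24+0) = 26
best[5] = max(4+26, 13+17, 9+13, 24+4, 34+0) = 34
best[6] = max(4+34, 13+26, 9+17, 24+13, 34+4, 23+0) = 39
One optimal cutting: 2 + 2 + 2 → €13 + €13 + €13 = €39.

39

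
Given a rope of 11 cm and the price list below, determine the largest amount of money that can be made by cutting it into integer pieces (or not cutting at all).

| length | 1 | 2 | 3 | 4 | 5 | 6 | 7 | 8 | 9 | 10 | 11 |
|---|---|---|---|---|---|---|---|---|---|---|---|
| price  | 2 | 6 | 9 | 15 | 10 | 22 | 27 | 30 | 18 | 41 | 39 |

Consider every possible first cut. v[k] is the best of p[i]+v[k−i] over all sellable i≤k.
v[1] = 2
v[2] = max(2+2, 6+0) = 6
v[3] = max(2+6, 6+2, 9+0) = 9
v[4] = max(2+9, 6+6, 9+2, 15+0) = 15
v[5] = max(2+15, 6+9, 9+6, 15+2, 10+0) = 17
v[6] = max(2+17, 6+15, 9+9, 15+6, 10+2, 22+0) = 22
v[7] = max(2+22, 6+17, 9+15, …, 22+2, 27+0) = 27
v[8] = max(2+27, 6+22, 9+17, …, 27+2, 30+0) = 30
v[9] = max(2+30, 6+27, 9+22, …, 30+2, 18+0) = 33
v[10] = max(2+33, 6+30, 9+27, …, 18+2, 41+0) = 41
v[11] = max(2+41, 6+33, 9+30, …, 41+2, 39+0) = 43
One optimal cutting: 10 + 1 → $41 + $2 = $43.

43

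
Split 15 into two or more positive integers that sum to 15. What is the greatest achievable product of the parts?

Define g[k] = max over 1≤i<k of i · max(k−i, g[k−i]); the inner max lets the remainder stay uncut if that's better.
Small cases: g[2]=1, g[3]=2, g[4]=4, g[5]=6, g[6]=9, g[7]=12.
g[8] = max(1·12, 2·9, 3·6, …, 6·2, 7·1) = 18
g[9] = max(1·18, 2·12, 3·9, …, 7·2, 8·1) = 27
g[10] = max(1·27, 2·18, 3·12, …, 8·2, 9·1) = 36
g[11] = max(1·36, 2·27, 3·18, …, 9·2, 10·1) = 54
g[12] = max(1·54, 2·36, 3·27, …, 10·2, 11·1) = 81
g[13] = max(1·81, 2·54, 3·36, …, 11·2, 12·1) = 108
g[14] = max(1·108, 2·81, 3·54, …, 12·2, 13·1) = 162
g[15] = max(1·162, 2·108, 3·81, …, 13·2, 14·1) = 243
One optimal split: 3 + 3 + 3 + 3 + 3; product 3·3·3·3·3 = 243.

243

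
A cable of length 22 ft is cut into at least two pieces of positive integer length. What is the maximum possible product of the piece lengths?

2916

Fill prod[k] for k=2..22: at each k try every first piece i and multiply by the better of (k−i) uncut or prod[k−i].
Small cases: prod[2]=1, prod[3]=2, prod[4]=4, prod[5]=6, prod[6]=9, prod[7]=12, prod[8]=18, prod[9]=27, prod[10]=36, prod[11]=54, prod[12]=81, prod[13]=108, prod[14]=162, prod[15]=243, prod[16]=324.
prod[17] = max(1·324, 2·243, 3·162, …, 15·2, 16·1) = 486
prod[18] = max(1·486, 2·324, 3·243, …, 16·2, 17·1) = 729
prod[19] = max(1·729, 2·486, 3·324, …, 17·2, 18·1) = 972
prod[20] = max(1·972, 2·729, 3·486, …, 18·2, 19·1) = 1458
prod[21] = max(1·1458, 2·972, 3·729, …, 19·2, 20·1) = 2187
prod[22] = max(1·2187, 2·1458, 3·972, …, 20·2, 21·1) = 2916
One optimal split: 3 + 3 + 3 + 3 + 3 + 3 + 2 + 2; product 3·3·3·3·3·3·2·2 = 2916.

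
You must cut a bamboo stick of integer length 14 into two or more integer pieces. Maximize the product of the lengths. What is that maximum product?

Define P[k] = max over 1≤i<k of i · max(k−i, P[k−i]); the inner max lets the remainder stay uncut if that's better.
P[2] = 1*max(1,0) = 1*1 = 1
P[3] = 1*max(2,1) = 1*2 = 2
P[4] = 2*max(2,1) = 2*2 = 4
P[5] = 2*max(3,2) = 2*3 = 6
P[6] = 3*max(3,2) = 3*3 = 9
P[7] = 2*max(5,6) = 2*6 = 12
P[8] = 2*max(6,9) = 2*9 = 18
P[9] = 3*max(6,9) = 3*9 = 27
P[10] = 2*max(8,18) = 2*18 = 36
P[11] = 2*max(9,27) = 2*27 = 54
P[12] = 3*max(9,27) = 3*27 = 81
P[13] = 2*max(11,54) = 2*54 = 108
P[14] = 2*max(12,81) = 2*81 = 162
One optimal split: 3 + 3 + 3 + 3 + 2; product 3*3*3*3*2 = 162.

162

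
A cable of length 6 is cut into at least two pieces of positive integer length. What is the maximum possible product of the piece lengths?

9

Let f[k] be the best product for length k (with at least one cut). For each first piece i, the rest contributes max(k−i, f[k−i]).
f[2] = 1·max(1,0) = 1·1 = 1
f[3] = max(1·2, 2·1) = 2
f[4] = max(1·3, 2·2, 3·1) = 4
f[5] = max(1·4, 2·3, 3·2, 4·1) = 6
f[6] = max(1·6, 2·4, 3·3, 4·2, 5·1) = 9
One optimal split: 3 + 3; product 3·3 = 9.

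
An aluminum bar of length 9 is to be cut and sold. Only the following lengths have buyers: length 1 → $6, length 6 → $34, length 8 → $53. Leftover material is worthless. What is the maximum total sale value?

Let f[k] be the best obtainable value from length k. For each k, try every first piece i and keep the best of price[i] + f[k−i].
f[1] = 6
f[2] = 12  (first piece 1, then f[1]=6)
f[3] = 18  (first piece 1, then f[2]=12)
f[4] = 24  (first piece 1, then f[3]=18)
f[5] = 30  (first piece 1, then f[4]=24)
f[6] = 36  (first piece 1, then f[5]=30)
f[7] = 42  (first piece 1, then f[6]=36)
f[8] = 53
f[9] = 59  (first piece 1, then f[8]=53)
One optimal cutting: 8 + 1 → $59.

59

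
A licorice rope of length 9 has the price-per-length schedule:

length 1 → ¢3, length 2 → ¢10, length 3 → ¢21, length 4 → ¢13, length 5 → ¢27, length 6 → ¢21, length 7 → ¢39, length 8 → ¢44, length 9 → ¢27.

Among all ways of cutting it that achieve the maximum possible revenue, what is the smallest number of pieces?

Let r[k] be the best obtainable value from length k. For each k, try every first piece i and keep the best of price[i] + r[k−i].
r[1] = 3
r[2] = max(3+3, 10+0) = 10
r[3] = max(3+10, 10+3, 21+0) = 21
r[4] = max(3+21, 10+10, 21+3, 13+0) = 24
r[5] = max(3+24, 10+21, 21+10, 13+3, 27+0) = 31
r[6] = max(3+31, 10+24, 21+21, 13+10, 27+3, 21+0) = 42
r[7] = max(3+42, 10+31, 21+24, …, 21+3, 39+0) = 45
r[8] = max(3+45, 10+42, 21+31, …, 39+3, 44+0) = 52
r[9] = max(3+52, 10+45, 21+42, …, 44+3, 27+0) = 63
Maximum revenue is ¢63.
Now minimize piece count subject to staying optimal: for each k, pieces[k] = 1 + min over i with p[i]+r[k−i]=r[k] of pieces[k−i].
pieces[6] = 2
pieces[7] = 3
pieces[8] = 3
pieces[9] = 3

3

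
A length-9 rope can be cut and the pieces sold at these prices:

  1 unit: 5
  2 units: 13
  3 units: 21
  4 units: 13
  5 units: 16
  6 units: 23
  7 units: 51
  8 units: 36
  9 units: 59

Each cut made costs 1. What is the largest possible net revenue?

Consider every possible first cut. net[k] is the best of p[i]+net[k−i] over all sellable i≤k, charging 1 whenever i<k.
net[1] = 5
net[2] = 13
net[3] = 21
net[4] = 25  (first piece 1, then net[3]=21)
net[5] = 33  (first piece 2, then net[3]=21)
net[6] = 41  (first piece 3, then net[3]=21)
net[7] = 51
net[8] = 55  (first piece 1, then net[7]=51)
net[9] = 63  (first piece 2, then net[7]=51)
One optimal plan: pieces 7 + 2 (1 cut) → 64 − 1 = 63.

63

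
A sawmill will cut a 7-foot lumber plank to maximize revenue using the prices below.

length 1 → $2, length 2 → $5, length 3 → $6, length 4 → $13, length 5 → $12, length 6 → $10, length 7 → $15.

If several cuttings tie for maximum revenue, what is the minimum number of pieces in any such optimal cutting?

Build r[k] bottom-up: r[k] = max over allowed piece i of (p[i] + r[k−i]).
r[1] = 2
r[2] = 5
r[3] = 7  (first piece 1, then r[2]=5)
r[4] = 13
r[5] = 15  (first piece 1, then r[4]=13)
r[6] = 18  (first piece 2, then r[4]=13)
r[7] = 20  (first piece 1, then r[6]=18)
Maximum revenue is $20.
Now minimize piece count subject to staying optimal: for each k, pieces[k] = 1 + min over i with p[i]+r[k−i]=r[k] of pieces[k−i].
pieces[4] = 1
pieces[5] = 2
pieces[6] = 2
pieces[7] = 3

3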